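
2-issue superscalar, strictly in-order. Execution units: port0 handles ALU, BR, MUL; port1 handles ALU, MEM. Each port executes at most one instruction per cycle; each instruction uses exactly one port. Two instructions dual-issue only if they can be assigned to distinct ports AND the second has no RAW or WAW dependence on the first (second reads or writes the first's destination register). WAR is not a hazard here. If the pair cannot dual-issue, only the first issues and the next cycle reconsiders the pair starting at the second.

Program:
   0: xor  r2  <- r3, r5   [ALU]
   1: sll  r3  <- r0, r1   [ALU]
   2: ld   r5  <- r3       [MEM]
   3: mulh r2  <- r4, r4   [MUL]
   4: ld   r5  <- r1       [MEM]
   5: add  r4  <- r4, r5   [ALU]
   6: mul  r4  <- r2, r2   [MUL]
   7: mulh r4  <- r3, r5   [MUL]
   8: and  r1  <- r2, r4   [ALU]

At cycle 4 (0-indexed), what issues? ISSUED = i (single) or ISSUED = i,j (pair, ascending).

0. xor+sll @i0&i1  | pair
1. ld+mulh @i2&i3  | pair
2. ld @i4  | RAW r5
3. add @i5  | WAW r4
4. mul @i6  | no-port MUL/MUL
5. mulh @i7  | RAW r4
6. and @i8  | tail

ISSUED = 6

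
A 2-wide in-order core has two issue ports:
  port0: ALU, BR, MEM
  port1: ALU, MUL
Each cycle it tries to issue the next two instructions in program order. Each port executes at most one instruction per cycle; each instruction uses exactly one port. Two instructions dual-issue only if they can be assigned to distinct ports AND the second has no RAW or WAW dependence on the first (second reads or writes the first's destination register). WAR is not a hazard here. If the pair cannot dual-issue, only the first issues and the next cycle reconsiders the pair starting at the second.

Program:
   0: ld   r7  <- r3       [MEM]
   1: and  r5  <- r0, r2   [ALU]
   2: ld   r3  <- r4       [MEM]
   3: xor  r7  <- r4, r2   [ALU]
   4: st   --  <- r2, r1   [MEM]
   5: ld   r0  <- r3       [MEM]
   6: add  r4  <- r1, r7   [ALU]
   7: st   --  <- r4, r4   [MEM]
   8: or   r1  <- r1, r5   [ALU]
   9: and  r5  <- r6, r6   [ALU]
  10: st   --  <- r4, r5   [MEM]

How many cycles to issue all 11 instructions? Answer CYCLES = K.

#0 head=0: ld/and i0,i1 dual
#1 head=2: ld/xor i2,i3 dual
#2 head=4: st i4 no-port MEM/MEM
#3 head=5: ld/add i5,i6 dual
#4 head=7: st/or i7,i8 dual
#5 head=9: and i9 RAW r5
#6 head=10: st i10 tail

CYCLES = 7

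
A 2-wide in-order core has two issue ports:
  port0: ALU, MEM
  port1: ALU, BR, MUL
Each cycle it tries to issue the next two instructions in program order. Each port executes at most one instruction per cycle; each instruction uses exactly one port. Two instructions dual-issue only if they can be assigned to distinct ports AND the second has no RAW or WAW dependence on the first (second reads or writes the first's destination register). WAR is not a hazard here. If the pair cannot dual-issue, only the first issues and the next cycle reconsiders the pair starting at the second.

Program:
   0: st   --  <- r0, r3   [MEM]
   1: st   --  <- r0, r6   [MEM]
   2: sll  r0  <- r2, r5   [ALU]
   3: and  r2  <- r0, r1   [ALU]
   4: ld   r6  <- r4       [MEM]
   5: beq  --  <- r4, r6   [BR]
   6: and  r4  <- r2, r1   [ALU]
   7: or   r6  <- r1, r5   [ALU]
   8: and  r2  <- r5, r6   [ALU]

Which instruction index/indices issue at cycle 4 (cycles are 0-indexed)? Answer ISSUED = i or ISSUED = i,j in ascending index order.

[0] i0  st.MEM  -- no-port MEM/MEM
[1] i1/i2  st.MEM/sll.ALU  -- 2-wide
[2] i3/i4  and.ALU/ld.MEM  -- 2-wide
[3] i5/i6  beq.BR/and.ALU  -- 2-wide
[4] i7  or.ALU  -- RAW r6
[5] i8  and.ALU  -- tail

ISSUED = 7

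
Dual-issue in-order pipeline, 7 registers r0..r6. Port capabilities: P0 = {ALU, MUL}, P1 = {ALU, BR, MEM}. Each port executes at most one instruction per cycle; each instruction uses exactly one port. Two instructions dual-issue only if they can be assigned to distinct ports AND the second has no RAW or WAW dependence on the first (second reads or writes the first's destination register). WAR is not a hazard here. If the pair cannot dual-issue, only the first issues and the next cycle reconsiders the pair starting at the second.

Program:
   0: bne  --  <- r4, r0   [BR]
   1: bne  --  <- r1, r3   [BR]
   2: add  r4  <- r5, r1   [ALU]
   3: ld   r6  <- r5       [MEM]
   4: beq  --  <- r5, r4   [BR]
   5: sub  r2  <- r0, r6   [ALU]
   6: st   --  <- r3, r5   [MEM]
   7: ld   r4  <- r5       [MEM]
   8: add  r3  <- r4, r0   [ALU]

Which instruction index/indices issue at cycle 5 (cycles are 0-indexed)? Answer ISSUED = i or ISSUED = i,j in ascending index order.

c0: i0 bne  no-port BR/BR
c1: i1/i2 bne/add  pair
c2: i3 ld  no-port MEM/BR
c3: i4/i5 beq/sub  pair
c4: i6 st  no-port MEM/MEM
c5: i7 ld  RAW r4
c6: i8 add  tail

ISSUED = 7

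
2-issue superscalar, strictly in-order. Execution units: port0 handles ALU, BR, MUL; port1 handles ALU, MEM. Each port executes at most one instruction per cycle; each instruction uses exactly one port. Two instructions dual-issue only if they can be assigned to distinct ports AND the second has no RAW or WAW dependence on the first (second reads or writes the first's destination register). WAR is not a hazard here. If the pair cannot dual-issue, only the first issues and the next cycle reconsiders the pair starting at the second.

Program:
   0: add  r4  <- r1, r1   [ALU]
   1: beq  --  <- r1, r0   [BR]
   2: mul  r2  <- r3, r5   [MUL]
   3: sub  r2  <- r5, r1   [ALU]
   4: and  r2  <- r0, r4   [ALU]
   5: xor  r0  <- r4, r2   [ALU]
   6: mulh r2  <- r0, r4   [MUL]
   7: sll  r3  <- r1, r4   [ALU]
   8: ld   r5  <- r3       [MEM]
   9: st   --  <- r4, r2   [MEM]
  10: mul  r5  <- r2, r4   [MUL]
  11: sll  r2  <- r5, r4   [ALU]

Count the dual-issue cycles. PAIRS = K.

PAIRS = 3

t=0 i0&i1:add+beq ; dual
t=1 i2:mul ; WAW r2
t=2 i3:sub ; WAW r2
t=3 i4:and ; RAW r2
t=4 i5:xor ; RAW r0
t=5 i6&i7:mulh+sll ; dual
t=6 i8:ld ; no-port MEM/MEM
t=7 i9&i10:st+mul ; dual
t=8 i11:sll ; tail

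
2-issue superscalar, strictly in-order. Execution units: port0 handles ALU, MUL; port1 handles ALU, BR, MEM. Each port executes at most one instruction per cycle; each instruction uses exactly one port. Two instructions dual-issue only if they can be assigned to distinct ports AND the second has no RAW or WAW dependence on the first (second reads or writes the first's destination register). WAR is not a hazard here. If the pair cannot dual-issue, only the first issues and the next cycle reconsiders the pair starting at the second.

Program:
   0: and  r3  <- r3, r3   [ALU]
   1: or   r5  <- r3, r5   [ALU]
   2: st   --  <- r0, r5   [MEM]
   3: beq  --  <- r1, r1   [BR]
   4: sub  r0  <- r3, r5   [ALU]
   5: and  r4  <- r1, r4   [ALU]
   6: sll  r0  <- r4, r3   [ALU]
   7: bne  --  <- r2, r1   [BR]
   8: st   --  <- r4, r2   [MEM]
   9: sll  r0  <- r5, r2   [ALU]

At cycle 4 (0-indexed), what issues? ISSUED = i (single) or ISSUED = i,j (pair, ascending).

[0] i0  and.ALU  -- RAW r3
[1] i1  or.ALU  -- RAW r5
[2] i2  st.MEM  -- no-port MEM/BR
[3] i3/i4  beq.BR;sub.ALU  -- pair
[4] i5  and.ALU  -- RAW r4
[5] i6/i7  sll.ALU;bne.BR  -- pair
[6] i8/i9  st.MEM;sll.ALU  -- pair

ISSUED = 5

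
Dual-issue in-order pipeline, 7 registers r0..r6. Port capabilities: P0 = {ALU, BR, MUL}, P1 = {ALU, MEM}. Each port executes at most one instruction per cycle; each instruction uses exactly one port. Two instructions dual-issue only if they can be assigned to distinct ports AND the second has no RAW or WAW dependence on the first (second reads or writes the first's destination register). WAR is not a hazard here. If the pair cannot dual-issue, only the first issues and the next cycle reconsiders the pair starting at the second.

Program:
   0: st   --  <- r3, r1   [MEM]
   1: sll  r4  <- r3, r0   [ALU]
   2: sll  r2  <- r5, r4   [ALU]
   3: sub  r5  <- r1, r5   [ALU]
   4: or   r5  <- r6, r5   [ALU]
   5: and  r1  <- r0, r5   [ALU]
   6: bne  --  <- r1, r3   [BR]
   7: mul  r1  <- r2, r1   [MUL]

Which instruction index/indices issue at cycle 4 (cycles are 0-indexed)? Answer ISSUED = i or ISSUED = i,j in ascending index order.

ISSUED = 6

0. st+sll @i0+i1  | pair
1. sll+sub @i2+i3  | pair
2. or @i4  | RAW r5
3. and @i5  | RAW r1
4. bne @i6  | no-port BR/MUL
5. mul @i7  | tail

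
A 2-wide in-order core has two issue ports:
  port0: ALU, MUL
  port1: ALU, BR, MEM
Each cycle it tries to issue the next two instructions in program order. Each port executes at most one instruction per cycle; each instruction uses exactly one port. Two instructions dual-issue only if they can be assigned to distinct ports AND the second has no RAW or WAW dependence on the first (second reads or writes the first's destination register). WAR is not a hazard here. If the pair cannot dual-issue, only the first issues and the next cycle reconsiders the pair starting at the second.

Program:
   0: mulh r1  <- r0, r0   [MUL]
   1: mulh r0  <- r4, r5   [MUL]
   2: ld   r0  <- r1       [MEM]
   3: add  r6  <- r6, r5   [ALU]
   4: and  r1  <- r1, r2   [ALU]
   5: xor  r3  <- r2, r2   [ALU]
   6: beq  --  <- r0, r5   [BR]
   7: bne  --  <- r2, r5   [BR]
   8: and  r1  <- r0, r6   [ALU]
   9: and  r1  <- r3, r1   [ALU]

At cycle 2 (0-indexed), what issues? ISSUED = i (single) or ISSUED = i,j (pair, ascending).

#0 head=0: mulh.MUL i0 no-port MUL/MUL
#1 head=1: mulh.MUL i1 WAW r0
#2 head=2: ld.MEM+add.ALU i2&i3 2-wide
#3 head=4: and.ALU+xor.ALU i4&i5 2-wide
#4 head=6: beq.BR i6 no-port BR/BR
#5 head=7: bne.BR+and.ALU i7&i8 2-wide
#6 head=9: and.ALU i9 tail

ISSUED = 2,3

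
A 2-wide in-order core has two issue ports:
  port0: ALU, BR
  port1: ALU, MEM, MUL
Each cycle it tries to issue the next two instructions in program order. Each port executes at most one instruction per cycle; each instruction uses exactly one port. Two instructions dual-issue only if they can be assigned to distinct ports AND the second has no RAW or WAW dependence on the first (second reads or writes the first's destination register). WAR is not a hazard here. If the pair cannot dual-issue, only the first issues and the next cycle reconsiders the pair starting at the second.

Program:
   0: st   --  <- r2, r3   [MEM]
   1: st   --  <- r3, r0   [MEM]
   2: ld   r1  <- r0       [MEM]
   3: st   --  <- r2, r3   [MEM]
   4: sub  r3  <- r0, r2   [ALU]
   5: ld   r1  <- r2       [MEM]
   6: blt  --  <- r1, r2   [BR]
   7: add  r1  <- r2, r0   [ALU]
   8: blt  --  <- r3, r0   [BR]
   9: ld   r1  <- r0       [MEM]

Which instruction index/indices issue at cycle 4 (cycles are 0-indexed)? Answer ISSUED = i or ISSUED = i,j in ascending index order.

#0 head=0: st.MEM i0 no-port MEM/MEM
#1 head=1: st.MEM i1 no-port MEM/MEM
#2 head=2: ld.MEM i2 no-port MEM/MEM
#3 head=3: st.MEM+sub.ALU i3/i4 pair
#4 head=5: ld.MEM i5 RAW r1
#5 head=6: blt.BR+add.ALU i6/i7 pair
#6 head=8: blt.BR+ld.MEM i8/i9 pair

ISSUED = 5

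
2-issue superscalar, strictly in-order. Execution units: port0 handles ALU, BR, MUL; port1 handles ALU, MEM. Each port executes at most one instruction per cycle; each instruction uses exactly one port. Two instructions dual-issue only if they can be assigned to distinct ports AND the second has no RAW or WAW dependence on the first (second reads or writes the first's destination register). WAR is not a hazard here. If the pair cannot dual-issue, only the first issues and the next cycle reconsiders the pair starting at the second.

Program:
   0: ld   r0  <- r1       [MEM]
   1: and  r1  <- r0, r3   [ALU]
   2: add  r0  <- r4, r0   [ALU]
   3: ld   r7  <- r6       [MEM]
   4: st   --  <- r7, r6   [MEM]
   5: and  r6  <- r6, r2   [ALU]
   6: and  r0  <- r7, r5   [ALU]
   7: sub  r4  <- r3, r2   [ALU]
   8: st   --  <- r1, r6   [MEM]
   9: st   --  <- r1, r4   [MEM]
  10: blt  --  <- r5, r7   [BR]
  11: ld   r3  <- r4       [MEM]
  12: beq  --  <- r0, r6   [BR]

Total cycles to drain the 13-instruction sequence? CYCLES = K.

#0 head=0: ld i0 RAW r0
#1 head=1: and;add i1&i2 2-wide
#2 head=3: ld i3 no-port MEM/MEM
#3 head=4: st;and i4&i5 2-wide
#4 head=6: and;sub i6&i7 2-wide
#5 head=8: st i8 no-port MEM/MEM
#6 head=9: st;blt i9&i10 2-wide
#7 head=11: ld;beq i11&i12 2-wide

CYCLES = 8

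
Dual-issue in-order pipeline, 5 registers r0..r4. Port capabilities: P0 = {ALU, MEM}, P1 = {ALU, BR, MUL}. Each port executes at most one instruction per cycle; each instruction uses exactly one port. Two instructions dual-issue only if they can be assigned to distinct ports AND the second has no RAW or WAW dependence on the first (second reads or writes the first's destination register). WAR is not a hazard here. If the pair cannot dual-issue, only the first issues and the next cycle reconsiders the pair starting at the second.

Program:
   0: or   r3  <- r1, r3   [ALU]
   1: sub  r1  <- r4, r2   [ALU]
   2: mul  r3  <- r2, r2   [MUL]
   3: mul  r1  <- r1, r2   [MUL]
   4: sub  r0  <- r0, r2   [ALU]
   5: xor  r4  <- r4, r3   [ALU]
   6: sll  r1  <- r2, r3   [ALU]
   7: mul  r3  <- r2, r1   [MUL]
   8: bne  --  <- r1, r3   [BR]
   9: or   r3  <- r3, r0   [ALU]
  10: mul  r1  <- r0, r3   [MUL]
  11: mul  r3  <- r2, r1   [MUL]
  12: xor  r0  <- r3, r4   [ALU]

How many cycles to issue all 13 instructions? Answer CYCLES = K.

[0] i0+i1  or+sub  -- dual
[1] i2  mul  -- no-port MUL/MUL
[2] i3+i4  mul+sub  -- dual
[3] i5+i6  xor+sll  -- dual
[4] i7  mul  -- no-port MUL/BR
[5] i8+i9  bne+or  -- dual
[6] i10  mul  -- no-port MUL/MUL
[7] i11  mul  -- RAW r3
[8] i12  xor  -- tail

CYCLES = 9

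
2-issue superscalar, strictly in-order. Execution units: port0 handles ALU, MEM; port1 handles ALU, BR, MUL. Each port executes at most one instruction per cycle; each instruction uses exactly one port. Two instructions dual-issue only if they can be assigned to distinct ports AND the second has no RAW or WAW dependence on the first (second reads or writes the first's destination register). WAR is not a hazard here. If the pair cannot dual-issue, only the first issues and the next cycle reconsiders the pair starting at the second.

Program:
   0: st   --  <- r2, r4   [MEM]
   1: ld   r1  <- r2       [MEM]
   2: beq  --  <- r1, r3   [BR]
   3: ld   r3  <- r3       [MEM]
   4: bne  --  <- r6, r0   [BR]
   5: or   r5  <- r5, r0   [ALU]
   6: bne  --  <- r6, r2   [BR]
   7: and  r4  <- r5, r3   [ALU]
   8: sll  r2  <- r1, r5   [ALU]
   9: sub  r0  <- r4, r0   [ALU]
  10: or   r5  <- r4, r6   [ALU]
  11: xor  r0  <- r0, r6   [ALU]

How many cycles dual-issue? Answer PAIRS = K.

0. st.MEM @i0  | no-port MEM/MEM
1. ld.MEM @i1  | RAW r1
2. beq.BR+ld.MEM @i2,i3  | pair
3. bne.BR+or.ALU @i4,i5  | pair
4. bne.BR+and.ALU @i6,i7  | pair
5. sll.ALU+sub.ALU @i8,i9  | pair
6. or.ALU+xor.ALU @i10,i11  | pair

PAIRS = 5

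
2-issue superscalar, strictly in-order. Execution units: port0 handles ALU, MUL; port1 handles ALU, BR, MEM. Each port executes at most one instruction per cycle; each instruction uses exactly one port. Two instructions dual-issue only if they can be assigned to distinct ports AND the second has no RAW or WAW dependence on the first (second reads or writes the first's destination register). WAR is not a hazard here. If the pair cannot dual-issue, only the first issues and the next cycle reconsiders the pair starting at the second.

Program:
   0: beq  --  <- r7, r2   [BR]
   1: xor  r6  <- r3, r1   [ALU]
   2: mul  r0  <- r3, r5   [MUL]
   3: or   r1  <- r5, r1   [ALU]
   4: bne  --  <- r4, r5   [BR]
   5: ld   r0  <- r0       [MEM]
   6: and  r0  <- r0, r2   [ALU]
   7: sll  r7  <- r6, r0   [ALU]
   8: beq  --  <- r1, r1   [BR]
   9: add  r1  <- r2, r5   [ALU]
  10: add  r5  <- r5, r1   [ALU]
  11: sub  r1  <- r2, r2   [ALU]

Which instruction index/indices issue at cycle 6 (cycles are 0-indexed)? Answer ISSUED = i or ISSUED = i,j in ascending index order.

#0 head=0: beq xor i0+i1 dual
#1 head=2: mul or i2+i3 dual
#2 head=4: bne i4 no-port BR/MEM
#3 head=5: ld i5 RAW+WAW r0
#4 head=6: and i6 RAW r0
#5 head=7: sll beq i7+i8 dual
#6 head=9: add i9 RAW r1
#7 head=10: add sub i10+i11 dual

ISSUED = 9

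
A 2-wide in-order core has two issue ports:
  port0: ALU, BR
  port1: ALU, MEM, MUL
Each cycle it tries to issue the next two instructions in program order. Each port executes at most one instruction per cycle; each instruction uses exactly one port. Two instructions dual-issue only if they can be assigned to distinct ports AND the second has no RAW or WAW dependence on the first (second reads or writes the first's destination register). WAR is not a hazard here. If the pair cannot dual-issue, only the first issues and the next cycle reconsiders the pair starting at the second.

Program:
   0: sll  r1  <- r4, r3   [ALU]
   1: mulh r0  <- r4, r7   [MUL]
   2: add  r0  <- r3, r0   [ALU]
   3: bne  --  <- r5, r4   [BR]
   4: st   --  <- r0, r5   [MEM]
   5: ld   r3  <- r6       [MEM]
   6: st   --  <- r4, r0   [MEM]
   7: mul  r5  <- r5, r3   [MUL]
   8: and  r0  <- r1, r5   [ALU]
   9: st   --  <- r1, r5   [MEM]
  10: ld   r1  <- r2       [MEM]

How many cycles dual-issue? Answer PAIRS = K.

PAIRS = 3

  cy0 -> i0/i1 (sll;mulh) 2-wide
  cy1 -> i2/i3 (add;bne) 2-wide
  cy2 -> i4 (st) no-port MEM/MEM
  cy3 -> i5 (ld) no-port MEM/MEM
  cy4 -> i6 (st) no-port MEM/MUL
  cy5 -> i7 (mul) RAW r5
  cy6 -> i8/i9 (and;st) 2-wide
  cy7 -> i10 (ld) tail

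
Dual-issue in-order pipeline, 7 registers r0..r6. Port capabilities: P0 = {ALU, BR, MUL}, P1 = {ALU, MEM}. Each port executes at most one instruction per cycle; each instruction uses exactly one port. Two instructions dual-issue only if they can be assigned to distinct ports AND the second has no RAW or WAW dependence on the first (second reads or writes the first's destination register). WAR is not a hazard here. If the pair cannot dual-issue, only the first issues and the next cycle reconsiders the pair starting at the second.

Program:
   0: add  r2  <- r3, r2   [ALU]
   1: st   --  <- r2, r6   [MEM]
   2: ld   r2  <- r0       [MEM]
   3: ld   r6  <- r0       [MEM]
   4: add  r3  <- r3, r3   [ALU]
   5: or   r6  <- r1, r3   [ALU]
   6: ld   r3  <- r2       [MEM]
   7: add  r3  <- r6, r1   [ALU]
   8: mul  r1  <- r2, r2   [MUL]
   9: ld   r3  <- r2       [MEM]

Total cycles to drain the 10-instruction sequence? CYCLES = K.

t=0 i0:add.ALU ; RAW r2
t=1 i1:st.MEM ; no-port MEM/MEM
t=2 i2:ld.MEM ; no-port MEM/MEM
t=3 i3&i4:ld.MEM add.ALU ; 2-wide
t=4 i5&i6:or.ALU ld.MEM ; 2-wide
t=5 i7&i8:add.ALU mul.MUL ; 2-wide
t=6 i9:ld.MEM ; tail

CYCLES = 7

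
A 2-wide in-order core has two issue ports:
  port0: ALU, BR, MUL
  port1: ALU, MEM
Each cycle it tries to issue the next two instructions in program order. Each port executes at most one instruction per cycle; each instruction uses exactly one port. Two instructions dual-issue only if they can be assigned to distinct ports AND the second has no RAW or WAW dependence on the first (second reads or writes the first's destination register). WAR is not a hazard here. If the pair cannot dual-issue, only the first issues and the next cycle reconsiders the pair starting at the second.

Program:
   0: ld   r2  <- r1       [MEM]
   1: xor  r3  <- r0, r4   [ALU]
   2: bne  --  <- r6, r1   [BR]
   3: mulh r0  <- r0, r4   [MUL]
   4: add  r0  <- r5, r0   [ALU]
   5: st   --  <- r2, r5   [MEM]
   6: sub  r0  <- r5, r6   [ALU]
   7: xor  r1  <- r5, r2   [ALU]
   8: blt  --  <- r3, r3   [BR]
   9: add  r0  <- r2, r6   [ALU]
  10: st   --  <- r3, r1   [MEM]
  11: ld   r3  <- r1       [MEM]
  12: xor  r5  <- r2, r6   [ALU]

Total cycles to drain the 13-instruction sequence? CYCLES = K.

c0: i0+i1 ld;xor  dual
c1: i2 bne  no-port BR/MUL
c2: i3 mulh  RAW+WAW r0
c3: i4+i5 add;st  dual
c4: i6+i7 sub;xor  dual
c5: i8+i9 blt;add  dual
c6: i10 st  no-port MEM/MEM
c7: i11+i12 ld;xor  dual

CYCLES = 8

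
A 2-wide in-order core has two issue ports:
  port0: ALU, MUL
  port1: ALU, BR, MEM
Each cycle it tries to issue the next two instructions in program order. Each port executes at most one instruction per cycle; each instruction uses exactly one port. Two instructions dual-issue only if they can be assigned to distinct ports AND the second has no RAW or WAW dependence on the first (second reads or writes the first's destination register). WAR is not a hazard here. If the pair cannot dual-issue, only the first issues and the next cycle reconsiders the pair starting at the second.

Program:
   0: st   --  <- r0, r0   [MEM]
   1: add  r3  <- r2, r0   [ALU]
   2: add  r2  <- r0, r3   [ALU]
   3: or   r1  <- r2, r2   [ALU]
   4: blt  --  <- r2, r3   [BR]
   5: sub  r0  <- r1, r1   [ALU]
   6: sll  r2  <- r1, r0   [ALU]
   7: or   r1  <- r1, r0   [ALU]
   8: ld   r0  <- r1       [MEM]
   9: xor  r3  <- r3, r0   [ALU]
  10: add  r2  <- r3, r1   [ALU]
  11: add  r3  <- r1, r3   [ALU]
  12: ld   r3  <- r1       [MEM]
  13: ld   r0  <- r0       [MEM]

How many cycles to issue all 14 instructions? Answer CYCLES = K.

CYCLES = 10

0. st add @i0+i1  | 2-wide
1. add @i2  | RAW r2
2. or blt @i3+i4  | 2-wide
3. sub @i5  | RAW r0
4. sll or @i6+i7  | 2-wide
5. ld @i8  | RAW r0
6. xor @i9  | RAW r3
7. add add @i10+i11  | 2-wide
8. ld @i12  | no-port MEM/MEM
9. ld @i13  | tail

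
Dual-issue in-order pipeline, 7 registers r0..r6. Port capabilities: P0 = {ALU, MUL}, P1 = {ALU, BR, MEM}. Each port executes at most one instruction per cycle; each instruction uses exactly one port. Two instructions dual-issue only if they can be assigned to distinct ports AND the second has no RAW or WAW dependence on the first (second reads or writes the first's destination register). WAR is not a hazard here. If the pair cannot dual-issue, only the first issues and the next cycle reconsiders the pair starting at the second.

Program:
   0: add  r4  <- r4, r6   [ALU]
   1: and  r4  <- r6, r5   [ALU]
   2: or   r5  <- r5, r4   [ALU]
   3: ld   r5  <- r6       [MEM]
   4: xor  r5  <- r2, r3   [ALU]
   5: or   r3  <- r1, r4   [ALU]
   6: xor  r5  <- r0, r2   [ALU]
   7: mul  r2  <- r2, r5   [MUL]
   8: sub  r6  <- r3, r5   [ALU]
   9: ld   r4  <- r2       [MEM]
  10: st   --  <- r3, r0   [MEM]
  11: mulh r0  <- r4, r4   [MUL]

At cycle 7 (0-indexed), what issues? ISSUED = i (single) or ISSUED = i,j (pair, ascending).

ISSUED = 9

0. add.ALU @i0  | WAW r4
1. and.ALU @i1  | RAW r4
2. or.ALU @i2  | WAW r5
3. ld.MEM @i3  | WAW r5
4. xor.ALU/or.ALU @i4/i5  | dual
5. xor.ALU @i6  | RAW r5
6. mul.MUL/sub.ALU @i7/i8  | dual
7. ld.MEM @i9  | no-port MEM/MEM
8. st.MEM/mulh.MUL @i10/i11  | dual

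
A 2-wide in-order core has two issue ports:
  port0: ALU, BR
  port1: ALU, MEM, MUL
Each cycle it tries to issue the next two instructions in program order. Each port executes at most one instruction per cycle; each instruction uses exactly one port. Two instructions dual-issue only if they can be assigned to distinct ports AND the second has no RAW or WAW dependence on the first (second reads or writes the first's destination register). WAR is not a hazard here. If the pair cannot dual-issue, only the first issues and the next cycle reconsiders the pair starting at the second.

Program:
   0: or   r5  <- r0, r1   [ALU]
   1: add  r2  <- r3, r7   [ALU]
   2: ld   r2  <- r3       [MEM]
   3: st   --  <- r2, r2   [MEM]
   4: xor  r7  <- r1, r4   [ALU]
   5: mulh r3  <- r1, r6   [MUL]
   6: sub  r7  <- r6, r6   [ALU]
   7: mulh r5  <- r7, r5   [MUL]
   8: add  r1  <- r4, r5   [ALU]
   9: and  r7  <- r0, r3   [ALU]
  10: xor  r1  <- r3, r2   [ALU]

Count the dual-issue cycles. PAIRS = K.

PAIRS = 4

#0 head=0: or;add i0/i1 pair
#1 head=2: ld i2 no-port MEM/MEM
#2 head=3: st;xor i3/i4 pair
#3 head=5: mulh;sub i5/i6 pair
#4 head=7: mulh i7 RAW r5
#5 head=8: add;and i8/i9 pair
#6 head=10: xor i10 tail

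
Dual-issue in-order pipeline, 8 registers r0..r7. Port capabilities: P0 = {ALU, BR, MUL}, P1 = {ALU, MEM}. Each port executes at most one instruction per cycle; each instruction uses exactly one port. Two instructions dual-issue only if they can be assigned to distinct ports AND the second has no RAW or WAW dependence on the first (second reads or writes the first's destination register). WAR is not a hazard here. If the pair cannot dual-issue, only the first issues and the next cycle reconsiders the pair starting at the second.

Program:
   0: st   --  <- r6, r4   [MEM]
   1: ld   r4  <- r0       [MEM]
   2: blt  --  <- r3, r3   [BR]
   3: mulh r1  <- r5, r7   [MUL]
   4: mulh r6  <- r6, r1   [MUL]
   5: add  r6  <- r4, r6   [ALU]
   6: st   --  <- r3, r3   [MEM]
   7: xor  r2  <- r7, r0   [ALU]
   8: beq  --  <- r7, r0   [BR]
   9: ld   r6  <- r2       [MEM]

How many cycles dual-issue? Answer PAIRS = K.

PAIRS = 3

t=0 i0:st ; no-port MEM/MEM
t=1 i1,i2:ld+blt ; 2-wide
t=2 i3:mulh ; no-port MUL/MUL
t=3 i4:mulh ; RAW+WAW r6
t=4 i5,i6:add+st ; 2-wide
t=5 i7,i8:xor+beq ; 2-wide
t=6 i9:ld ; tail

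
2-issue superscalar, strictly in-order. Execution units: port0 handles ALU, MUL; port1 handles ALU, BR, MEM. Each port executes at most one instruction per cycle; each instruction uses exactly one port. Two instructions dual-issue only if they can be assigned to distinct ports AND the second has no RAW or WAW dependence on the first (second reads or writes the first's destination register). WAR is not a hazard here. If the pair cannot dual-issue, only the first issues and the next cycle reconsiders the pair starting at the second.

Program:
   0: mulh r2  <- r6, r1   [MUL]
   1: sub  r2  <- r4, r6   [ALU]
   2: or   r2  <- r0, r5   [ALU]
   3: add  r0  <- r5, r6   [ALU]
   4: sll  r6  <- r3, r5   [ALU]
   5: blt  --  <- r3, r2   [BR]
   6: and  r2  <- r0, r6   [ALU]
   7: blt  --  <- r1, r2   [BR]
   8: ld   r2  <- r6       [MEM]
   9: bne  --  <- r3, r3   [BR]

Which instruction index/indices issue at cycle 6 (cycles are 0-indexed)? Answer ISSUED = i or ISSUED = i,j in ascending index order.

ISSUED = 8

[0] i0  mulh  -- WAW r2
[1] i1  sub  -- WAW r2
[2] i2&i3  or/add  -- pair
[3] i4&i5  sll/blt  -- pair
[4] i6  and  -- RAW r2
[5] i7  blt  -- no-port BR/MEM
[6] i8  ld  -- no-port MEM/BR
[7] i9  bne  -- tail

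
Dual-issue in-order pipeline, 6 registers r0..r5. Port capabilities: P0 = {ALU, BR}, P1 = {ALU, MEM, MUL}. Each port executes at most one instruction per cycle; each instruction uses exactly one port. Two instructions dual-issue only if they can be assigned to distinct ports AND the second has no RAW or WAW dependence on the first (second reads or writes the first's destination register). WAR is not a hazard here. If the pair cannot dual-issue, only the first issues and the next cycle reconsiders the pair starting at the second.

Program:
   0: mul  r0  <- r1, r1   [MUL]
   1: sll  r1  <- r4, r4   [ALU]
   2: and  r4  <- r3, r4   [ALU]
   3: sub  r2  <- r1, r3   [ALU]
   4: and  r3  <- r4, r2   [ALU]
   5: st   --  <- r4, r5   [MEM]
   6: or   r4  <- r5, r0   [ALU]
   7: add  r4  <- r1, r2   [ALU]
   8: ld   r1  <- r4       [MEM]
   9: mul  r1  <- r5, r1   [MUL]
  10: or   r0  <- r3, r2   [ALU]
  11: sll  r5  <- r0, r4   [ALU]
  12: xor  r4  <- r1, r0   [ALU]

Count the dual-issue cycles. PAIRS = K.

  cy0 -> i0&i1 (mul sll) dual
  cy1 -> i2&i3 (and sub) dual
  cy2 -> i4&i5 (and st) dual
  cy3 -> i6 (or) WAW r4
  cy4 -> i7 (add) RAW r4
  cy5 -> i8 (ld) no-port MEM/MUL
  cy6 -> i9&i10 (mul or) dual
  cy7 -> i11&i12 (sll xor) dual

PAIRS = 5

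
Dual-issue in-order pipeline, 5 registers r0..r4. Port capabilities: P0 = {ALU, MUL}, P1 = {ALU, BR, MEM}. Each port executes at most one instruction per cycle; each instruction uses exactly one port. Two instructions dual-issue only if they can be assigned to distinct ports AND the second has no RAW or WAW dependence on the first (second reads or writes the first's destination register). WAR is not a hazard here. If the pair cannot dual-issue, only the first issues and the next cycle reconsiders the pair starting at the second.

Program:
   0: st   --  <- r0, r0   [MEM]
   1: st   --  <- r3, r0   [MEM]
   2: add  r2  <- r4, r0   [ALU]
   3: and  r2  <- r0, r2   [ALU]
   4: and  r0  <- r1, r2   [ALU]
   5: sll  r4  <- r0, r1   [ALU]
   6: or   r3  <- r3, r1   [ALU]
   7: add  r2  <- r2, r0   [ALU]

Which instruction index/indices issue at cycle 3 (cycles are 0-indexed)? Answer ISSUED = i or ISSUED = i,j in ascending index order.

[0] i0  st  -- no-port MEM/MEM
[1] i1,i2  st;add  -- pair
[2] i3  and  -- RAW r2
[3] i4  and  -- RAW r0
[4] i5,i6  sll;or  -- pair
[5] i7  add  -- tail

ISSUED = 4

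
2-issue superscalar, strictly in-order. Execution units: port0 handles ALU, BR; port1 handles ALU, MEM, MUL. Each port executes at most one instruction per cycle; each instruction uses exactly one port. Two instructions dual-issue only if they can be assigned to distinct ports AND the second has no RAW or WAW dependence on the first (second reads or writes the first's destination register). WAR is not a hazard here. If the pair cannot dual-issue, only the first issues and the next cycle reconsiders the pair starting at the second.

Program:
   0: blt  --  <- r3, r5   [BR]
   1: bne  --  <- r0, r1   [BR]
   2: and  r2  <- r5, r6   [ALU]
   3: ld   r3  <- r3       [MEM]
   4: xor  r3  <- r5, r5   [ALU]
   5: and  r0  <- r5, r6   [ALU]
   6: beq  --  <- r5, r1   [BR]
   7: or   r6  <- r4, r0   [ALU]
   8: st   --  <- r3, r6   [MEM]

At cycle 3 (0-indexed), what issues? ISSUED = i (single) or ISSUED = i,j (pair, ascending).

ISSUED = 4,5

[0] i0  blt  -- no-port BR/BR
[1] i1,i2  bne+and  -- 2-wide
[2] i3  ld  -- WAW r3
[3] i4,i5  xor+and  -- 2-wide
[4] i6,i7  beq+or  -- 2-wide
[5] i8  st  -- tail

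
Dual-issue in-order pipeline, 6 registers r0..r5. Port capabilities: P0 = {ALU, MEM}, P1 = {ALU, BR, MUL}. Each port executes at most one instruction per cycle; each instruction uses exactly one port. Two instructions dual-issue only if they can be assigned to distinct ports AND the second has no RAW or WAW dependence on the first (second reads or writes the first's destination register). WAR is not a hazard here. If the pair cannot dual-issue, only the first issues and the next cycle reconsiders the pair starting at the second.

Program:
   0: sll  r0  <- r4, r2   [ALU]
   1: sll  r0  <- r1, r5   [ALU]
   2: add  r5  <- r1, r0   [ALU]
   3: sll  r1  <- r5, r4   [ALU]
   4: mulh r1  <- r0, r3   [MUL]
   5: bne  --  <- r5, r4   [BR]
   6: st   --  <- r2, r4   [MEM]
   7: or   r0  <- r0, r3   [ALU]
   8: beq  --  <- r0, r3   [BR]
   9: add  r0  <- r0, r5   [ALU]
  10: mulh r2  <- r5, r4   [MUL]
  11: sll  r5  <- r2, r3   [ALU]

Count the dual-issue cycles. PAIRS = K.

  cy0 -> i0 (sll.ALU) WAW r0
  cy1 -> i1 (sll.ALU) RAW r0
  cy2 -> i2 (add.ALU) RAW r5
  cy3 -> i3 (sll.ALU) WAW r1
  cy4 -> i4 (mulh.MUL) no-port MUL/BR
  cy5 -> i5&i6 (bne.BR;st.MEM) 2-wide
  cy6 -> i7 (or.ALU) RAW r0
  cy7 -> i8&i9 (beq.BR;add.ALU) 2-wide
  cy8 -> i10 (mulh.MUL) RAW r2
  cy9 -> i11 (sll.ALU) tail

PAIRS = 2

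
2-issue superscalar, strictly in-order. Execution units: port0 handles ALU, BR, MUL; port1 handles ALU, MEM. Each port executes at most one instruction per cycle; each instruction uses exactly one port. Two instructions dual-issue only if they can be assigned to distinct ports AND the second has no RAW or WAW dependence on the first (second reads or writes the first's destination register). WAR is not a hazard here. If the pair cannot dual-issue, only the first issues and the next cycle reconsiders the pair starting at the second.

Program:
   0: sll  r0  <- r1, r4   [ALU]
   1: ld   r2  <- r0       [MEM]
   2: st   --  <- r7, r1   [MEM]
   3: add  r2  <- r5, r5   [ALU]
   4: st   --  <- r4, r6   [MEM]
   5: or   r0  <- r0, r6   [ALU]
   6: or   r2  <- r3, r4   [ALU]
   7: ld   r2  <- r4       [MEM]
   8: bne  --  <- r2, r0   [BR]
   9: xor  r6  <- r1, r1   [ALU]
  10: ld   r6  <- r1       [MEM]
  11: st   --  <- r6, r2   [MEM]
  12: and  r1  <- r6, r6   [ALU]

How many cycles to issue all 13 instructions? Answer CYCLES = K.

t=0 i0:sll ; RAW r0
t=1 i1:ld ; no-port MEM/MEM
t=2 i2+i3:st add ; dual
t=3 i4+i5:st or ; dual
t=4 i6:or ; WAW r2
t=5 i7:ld ; RAW r2
t=6 i8+i9:bne xor ; dual
t=7 i10:ld ; no-port MEM/MEM
t=8 i11+i12:st and ; dual

CYCLES = 9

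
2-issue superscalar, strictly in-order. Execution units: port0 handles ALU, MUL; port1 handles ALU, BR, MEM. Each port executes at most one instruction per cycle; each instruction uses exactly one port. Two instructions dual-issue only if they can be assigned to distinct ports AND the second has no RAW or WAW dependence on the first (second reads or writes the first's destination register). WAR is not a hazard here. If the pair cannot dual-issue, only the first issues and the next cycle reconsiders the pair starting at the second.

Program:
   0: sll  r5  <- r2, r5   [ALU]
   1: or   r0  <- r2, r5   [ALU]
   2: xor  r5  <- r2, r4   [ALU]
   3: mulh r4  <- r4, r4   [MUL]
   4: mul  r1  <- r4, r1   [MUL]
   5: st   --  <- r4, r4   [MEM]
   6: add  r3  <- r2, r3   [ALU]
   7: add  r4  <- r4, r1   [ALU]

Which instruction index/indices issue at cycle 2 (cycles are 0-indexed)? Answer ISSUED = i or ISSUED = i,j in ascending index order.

ISSUED = 3

0. sll.ALU @i0  | RAW r5
1. or.ALU+xor.ALU @i1,i2  | pair
2. mulh.MUL @i3  | no-port MUL/MUL
3. mul.MUL+st.MEM @i4,i5  | pair
4. add.ALU+add.ALU @i6,i7  | pair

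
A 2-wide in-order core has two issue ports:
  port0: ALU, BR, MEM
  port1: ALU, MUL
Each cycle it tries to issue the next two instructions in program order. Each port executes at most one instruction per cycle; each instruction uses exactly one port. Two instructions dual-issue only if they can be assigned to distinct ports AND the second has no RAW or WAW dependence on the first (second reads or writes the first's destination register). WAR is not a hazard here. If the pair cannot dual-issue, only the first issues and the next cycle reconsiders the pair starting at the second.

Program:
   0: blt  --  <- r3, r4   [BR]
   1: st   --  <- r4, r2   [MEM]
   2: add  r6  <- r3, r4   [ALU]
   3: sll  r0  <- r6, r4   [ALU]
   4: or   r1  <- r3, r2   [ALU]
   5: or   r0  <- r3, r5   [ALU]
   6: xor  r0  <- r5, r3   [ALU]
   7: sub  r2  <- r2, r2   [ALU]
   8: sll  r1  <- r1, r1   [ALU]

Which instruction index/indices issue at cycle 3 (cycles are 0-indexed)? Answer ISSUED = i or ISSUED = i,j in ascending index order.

[0] i0  blt  -- no-port BR/MEM
[1] i1/i2  st/add  -- pair
[2] i3/i4  sll/or  -- pair
[3] i5  or  -- WAW r0
[4] i6/i7  xor/sub  -- pair
[5] i8  sll  -- tail

ISSUED = 5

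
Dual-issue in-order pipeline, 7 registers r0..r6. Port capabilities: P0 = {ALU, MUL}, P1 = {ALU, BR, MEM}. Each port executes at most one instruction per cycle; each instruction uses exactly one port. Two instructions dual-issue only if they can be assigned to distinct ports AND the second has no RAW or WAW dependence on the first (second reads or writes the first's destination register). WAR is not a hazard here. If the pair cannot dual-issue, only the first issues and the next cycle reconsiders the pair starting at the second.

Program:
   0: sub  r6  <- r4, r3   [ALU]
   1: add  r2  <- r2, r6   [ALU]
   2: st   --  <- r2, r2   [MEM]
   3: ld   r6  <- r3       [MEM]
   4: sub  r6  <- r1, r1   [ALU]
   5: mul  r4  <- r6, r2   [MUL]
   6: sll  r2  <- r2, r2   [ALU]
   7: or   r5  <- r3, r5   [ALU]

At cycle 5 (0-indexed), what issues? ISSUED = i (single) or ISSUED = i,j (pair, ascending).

  cy0 -> i0 (sub.ALU) RAW r6
  cy1 -> i1 (add.ALU) RAW r2
  cy2 -> i2 (st.MEM) no-port MEM/MEM
  cy3 -> i3 (ld.MEM) WAW r6
  cy4 -> i4 (sub.ALU) RAW r6
  cy5 -> i5+i6 (mul.MUL;sll.ALU) dual
  cy6 -> i7 (or.ALU) tail

ISSUED = 5,6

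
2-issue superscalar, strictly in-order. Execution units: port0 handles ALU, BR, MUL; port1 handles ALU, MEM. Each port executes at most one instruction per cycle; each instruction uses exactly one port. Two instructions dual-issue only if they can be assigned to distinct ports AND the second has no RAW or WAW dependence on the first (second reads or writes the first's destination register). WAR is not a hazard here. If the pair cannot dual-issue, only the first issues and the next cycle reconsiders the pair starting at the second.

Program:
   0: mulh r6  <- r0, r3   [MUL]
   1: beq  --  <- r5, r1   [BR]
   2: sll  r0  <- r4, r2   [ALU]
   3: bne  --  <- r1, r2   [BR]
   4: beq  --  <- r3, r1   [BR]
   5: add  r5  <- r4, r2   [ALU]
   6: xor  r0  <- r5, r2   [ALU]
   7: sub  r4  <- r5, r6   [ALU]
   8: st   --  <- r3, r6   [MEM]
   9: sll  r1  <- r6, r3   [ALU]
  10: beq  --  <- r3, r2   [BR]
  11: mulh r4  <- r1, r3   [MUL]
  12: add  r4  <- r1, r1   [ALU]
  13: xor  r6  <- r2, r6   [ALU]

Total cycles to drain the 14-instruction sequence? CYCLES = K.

  cy0 -> i0 (mulh.MUL) no-port MUL/BR
  cy1 -> i1+i2 (beq.BR;sll.ALU) 2-wide
  cy2 -> i3 (bne.BR) no-port BR/BR
  cy3 -> i4+i5 (beq.BR;add.ALU) 2-wide
  cy4 -> i6+i7 (xor.ALU;sub.ALU) 2-wide
  cy5 -> i8+i9 (st.MEM;sll.ALU) 2-wide
  cy6 -> i10 (beq.BR) no-port BR/MUL
  cy7 -> i11 (mulh.MUL) WAW r4
  cy8 -> i12+i13 (add.ALU;xor.ALU) 2-wide

CYCLES = 9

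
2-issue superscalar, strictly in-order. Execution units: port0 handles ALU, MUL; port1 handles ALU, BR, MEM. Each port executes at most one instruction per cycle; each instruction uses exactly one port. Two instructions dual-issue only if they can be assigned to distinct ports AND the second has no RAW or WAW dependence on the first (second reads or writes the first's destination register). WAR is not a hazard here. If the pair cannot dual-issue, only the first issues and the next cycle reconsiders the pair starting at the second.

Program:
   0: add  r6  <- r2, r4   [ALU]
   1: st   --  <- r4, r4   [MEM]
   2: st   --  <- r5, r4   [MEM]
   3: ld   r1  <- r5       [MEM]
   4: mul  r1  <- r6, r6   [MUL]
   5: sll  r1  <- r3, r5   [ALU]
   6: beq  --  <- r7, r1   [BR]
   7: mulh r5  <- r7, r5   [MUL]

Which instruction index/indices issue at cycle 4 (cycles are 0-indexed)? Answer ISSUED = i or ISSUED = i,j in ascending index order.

  cy0 -> i0+i1 (add/st) 2-wide
  cy1 -> i2 (st) no-port MEM/MEM
  cy2 -> i3 (ld) WAW r1
  cy3 -> i4 (mul) WAW r1
  cy4 -> i5 (sll) RAW r1
  cy5 -> i6+i7 (beq/mulh) 2-wide

ISSUED = 5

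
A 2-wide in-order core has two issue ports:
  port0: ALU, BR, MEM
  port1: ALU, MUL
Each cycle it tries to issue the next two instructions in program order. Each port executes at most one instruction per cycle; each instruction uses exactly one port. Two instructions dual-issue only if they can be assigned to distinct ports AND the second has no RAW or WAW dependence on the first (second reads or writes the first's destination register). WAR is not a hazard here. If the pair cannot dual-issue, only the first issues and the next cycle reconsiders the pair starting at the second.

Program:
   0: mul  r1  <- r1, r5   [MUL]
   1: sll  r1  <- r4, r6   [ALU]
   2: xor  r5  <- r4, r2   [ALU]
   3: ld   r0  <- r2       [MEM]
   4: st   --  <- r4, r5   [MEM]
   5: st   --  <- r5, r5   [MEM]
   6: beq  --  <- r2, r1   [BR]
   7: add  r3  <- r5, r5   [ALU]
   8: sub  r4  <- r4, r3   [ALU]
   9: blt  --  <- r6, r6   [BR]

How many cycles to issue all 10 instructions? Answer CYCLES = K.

[0] i0  mul.MUL  -- WAW r1
[1] i1+i2  sll.ALU+xor.ALU  -- pair
[2] i3  ld.MEM  -- no-port MEM/MEM
[3] i4  st.MEM  -- no-port MEM/MEM
[4] i5  st.MEM  -- no-port MEM/BR
[5] i6+i7  beq.BR+add.ALU  -- pair
[6] i8+i9  sub.ALU+blt.BR  -- pair

CYCLES = 7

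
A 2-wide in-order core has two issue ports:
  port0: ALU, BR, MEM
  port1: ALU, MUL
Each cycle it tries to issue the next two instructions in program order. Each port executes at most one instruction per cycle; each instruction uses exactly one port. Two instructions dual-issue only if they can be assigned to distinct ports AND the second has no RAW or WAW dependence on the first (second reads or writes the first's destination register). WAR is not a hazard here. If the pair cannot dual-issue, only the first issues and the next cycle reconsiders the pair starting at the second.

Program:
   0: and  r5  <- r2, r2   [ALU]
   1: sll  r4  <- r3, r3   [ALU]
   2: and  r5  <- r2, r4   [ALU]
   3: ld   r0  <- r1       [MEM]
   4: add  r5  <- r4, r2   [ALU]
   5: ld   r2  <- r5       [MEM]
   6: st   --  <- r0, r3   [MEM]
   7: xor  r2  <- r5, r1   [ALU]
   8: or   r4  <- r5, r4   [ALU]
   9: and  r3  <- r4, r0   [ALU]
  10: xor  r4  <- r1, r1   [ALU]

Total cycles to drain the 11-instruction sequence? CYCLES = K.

CYCLES = 7

c0: i0+i1 and.ALU sll.ALU  2-wide
c1: i2+i3 and.ALU ld.MEM  2-wide
c2: i4 add.ALU  RAW r5
c3: i5 ld.MEM  no-port MEM/MEM
c4: i6+i7 st.MEM xor.ALU  2-wide
c5: i8 or.ALU  RAW r4
c6: i9+i10 and.ALU xor.ALU  2-wide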